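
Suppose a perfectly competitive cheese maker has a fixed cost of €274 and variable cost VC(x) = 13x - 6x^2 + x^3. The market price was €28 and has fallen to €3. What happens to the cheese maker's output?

MC = 13 - 12x + 3x^2; the shutdown threshold is min AVC = €4 (at x = 3).
At P = €28 ≥ min AVC, set P = MC on the rising branch: x = 5.
At P = €3 < min AVC = €4, price no longer covers variable cost at any output, so the firm shuts down: x = 0.

Output falls from 5 to 0 (the firm shuts down)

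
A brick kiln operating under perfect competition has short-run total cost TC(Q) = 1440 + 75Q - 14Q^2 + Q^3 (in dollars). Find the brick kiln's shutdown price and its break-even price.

Shutdown price = $26; break-even price = $171

AVC = 75 - 14Q + Q^2; minimized at Q = 7, giving min AVC = $26. That is the shutdown price.
ATC = 1440/Q + 75 - 14Q + Q^2. Setting dATC/dQ = −1440/Q^2 − 14 + 2Q = 0 gives Q = 12 (since 2·12^3 − 14·12^2 = 1440).
min ATC = 1440/12 + 75 − 14·12 + 12^2 = $171. That is the break-even price.
For $26 ≤ P < $171 the firm produces at a loss; below $26 it shuts down.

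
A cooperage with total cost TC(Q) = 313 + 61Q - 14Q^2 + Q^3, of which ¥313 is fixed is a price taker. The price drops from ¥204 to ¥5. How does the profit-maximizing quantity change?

Output falls from 13 to 0 (the firm shuts down)

AVC = 61 - 14Q + Q^2, minimized at Q = 7 where min AVC = ¥12. MC = 61 - 28Q + 3Q^2.
At P = ¥204 ≥ min AVC, set P = MC on the rising branch: Q = 13.
At P = ¥5 < min AVC = ¥12, price no longer covers variable cost at any output, so the firm shuts down: Q = 0.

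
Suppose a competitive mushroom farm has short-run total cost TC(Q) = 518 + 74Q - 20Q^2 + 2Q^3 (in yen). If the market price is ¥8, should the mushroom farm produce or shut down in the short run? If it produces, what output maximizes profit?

Variable cost is VC = 74Q - 20Q^2 + 2Q^3, so AVC = VC/Q = 74 - 20Q + 2Q^2 and MC = dTC/dQ = 74 - 40Q + 6Q^2.
The AVC parabola has its vertex at Q = 20/4 = 5, where AVC = 74 - 20·5 + 2·5^2 = ¥24.
Since P = ¥8 < min AVC = ¥24, price fails to cover variable cost at any output.
Best response: produce nothing and absorb the ¥518 fixed cost.

Shut down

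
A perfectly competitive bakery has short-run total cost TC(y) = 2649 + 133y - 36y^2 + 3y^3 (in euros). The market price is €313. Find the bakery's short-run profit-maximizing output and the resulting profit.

Profit = -€249 at y = 10

AVC = 133 - 36y + 3y^2; min AVC = €25 at y = 6. Since P = €313 ≥ min AVC, the firm produces.
With MC = 133 - 72y + 9y^2, P = MC on the upward-sloping part at y* = 10.
TR = 313·10 = 3130. TC = 2649 + 730 = 3379. Profit = 3130 − 3379 = -€249.
That loss of €249 beats the €2649 the firm would lose by shutting down; producing recovers €2400 of fixed cost.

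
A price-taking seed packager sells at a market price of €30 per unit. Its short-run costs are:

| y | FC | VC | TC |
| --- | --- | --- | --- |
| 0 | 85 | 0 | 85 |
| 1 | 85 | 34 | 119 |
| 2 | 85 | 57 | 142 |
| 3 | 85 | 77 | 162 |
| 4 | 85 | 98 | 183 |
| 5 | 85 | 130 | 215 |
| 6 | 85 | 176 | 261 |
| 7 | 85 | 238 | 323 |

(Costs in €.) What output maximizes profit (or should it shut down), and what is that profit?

y = 4; profit = -€63

Tabulate TR − TC: y=0: -85; y=1: -89; y=2: -82; y=3: -72; y=4: -63; y=5: -65; y=6: -81; y=7: -113.
Profit is maximized at y = 4. AVC there is 98/4 = €24.50 ≤ P, so producing beats shutting down (which would give -€85).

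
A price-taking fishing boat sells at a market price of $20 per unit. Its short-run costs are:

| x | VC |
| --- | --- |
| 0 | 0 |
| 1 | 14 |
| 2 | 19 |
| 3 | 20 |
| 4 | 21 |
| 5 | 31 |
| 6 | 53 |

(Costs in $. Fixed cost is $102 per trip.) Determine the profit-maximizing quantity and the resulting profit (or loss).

Compute π = P·x − TC at each output: x=0: -102; x=1: -96; x=2: -81; x=3: -62; x=4: -43; x=5: -33; x=6: -35.
Profit is maximized at x = 5. AVC there is 31/5 = $6.20 ≤ P, so producing beats shutting down (which would give -$102).

x = 5; profit = -$33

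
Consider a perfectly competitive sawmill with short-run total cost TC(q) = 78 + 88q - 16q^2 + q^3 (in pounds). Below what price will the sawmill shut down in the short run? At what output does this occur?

£24 per unit, at q = 8

The firm shuts down when price falls below the minimum of average variable cost. AVC = VC/q = 88 - 16q + q^2.
At the minimum of AVC, MC = AVC. MC = 88 - 32q + 3q^2; setting MC = AVC gives 2q^2 - 16q = 0, so q = 8. min AVC = 24.
The firm shuts down for any P below £24.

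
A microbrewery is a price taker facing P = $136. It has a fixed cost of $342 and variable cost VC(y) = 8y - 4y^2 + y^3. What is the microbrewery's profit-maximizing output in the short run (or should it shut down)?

From TC, MC = TC'(y) = 8 - 8y + 3y^2 and AVC = VC/y = 8 - 4y + y^2.
AVC is minimized where dAVC/dy = -4 + 2y = 0, at y = 2; min AVC = 8 - 4·2 + 2^2 = $4.
Since P = $136 ≥ min AVC = $4, price covers variable cost and the firm should produce.
P = MC gives -128 - 8y + 3y^2 = 0, with roots -16/3 and 8. Take the larger (rising MC): y* = 8.
Check: AVC at y = 8 is $40 ≤ P, so revenue covers variable cost.
Profit = P·y − TC = 136·8 − 662 = $426.

Produce at y = 8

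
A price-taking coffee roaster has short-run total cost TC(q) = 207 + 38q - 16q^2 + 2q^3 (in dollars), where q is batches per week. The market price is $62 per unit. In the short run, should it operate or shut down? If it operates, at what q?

From TC, MC = TC'(q) = 38 - 32q + 6q^2 and AVC = VC/q = 38 - 16q + 2q^2.
AVC is minimized where dAVC/dq = -16 + 4q = 0, at q = 4; min AVC = 38 - 16·4 + 2·4^2 = $6.
Since P = $62 ≥ min AVC = $6, price covers variable cost and the firm should produce.
Solving P = MC: -24 - 32q + 6q^2 = 0 ⇒ q = -2/3 or 6. On the upward-sloping branch, q* = 6.
Check: AVC at q = 6 is $14 ≤ P, so revenue covers variable cost.
Profit = P·q − TC = 62·6 − 291 = $81.

Produce at q = 6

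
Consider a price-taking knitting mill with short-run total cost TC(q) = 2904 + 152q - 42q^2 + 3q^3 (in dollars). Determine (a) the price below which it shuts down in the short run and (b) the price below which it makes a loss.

Shutdown price = min AVC. AVC = 152 - 42q + 3q^2, with vertex at q = 7 and minimum $5.
ATC = 2904/q + 152 - 42q + 3q^2. Setting dATC/dq = −2904/q^2 − 42 + 6q = 0 gives q = 11 (since 6·11^3 − 42·11^2 = 2904).
min ATC = 2904/11 + 152 − 42·11 + 3·11^2 = $317. That is the break-even price.
Between these two prices the firm operates at a loss; above $317 it earns a profit.

Shutdown price = $5; break-even price = $317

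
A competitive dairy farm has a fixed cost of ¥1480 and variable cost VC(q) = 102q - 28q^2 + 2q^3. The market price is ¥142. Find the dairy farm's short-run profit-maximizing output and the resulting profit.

AVC = 102 - 28q + 2q^2 has its minimum ¥4 at q = 7; price ¥142 clears that bar, so the firm operates.
MC = 102 - 56q + 6q^2. Setting P = MC and taking the root on the rising branch gives q* = 10.
TR = 142·10 = 1420. TC = 1480 + 220 = 1700. Profit = 1420 − 1700 = -¥280.
By producing, the firm covers all variable cost plus ¥1200 of fixed cost; shutting down would lose the full ¥1480.

Profit = -¥280 at q = 10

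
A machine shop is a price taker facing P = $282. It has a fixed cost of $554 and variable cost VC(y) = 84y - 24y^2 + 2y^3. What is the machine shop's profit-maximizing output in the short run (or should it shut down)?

Produce at y = 11

Strip out fixed cost: VC = 84y - 24y^2 + 2y^3. Then AVC = 84 - 24y + 2y^2 and MC = 84 - 48y + 6y^2.
AVC is minimized where dAVC/dy = -24 + 4y = 0, at y = 6; min AVC = 84 - 24·6 + 2·6^2 = $12.
Since P = $282 ≥ min AVC = $12, price covers variable cost and the firm should produce.
P = MC gives -198 - 48y + 6y^2 = 0, with roots -3 and 11. Take the larger (rising MC): y* = 11.
Check: AVC at y = 11 is $62 ≤ P, so revenue covers variable cost.
Profit = P·y − TC = 282·11 − 1236 = $1866.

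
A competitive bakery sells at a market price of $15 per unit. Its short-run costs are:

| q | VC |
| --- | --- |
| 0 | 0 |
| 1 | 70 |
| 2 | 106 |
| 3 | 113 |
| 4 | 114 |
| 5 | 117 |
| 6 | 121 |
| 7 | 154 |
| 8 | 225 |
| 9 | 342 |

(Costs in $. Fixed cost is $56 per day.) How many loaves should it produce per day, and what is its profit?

Compute π = P·q − TC at each output: q=0: -56; q=1: -111; q=2: -132; q=3: -124; q=4: -110; q=5: -98; q=6: -87; q=7: -105; q=8: -161; q=9: -263.
Profit is highest at q = 0. Equivalently, the lowest AVC in the table is 121/6 ≈ $20.17 at q = 6, and P = $15 falls below it — price never covers variable cost, so the firm shuts down and loses only its fixed cost.

q = 0 (shut down); profit = -$56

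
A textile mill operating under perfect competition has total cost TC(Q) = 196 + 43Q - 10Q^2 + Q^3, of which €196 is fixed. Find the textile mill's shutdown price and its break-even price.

Shutdown price = €18; break-even price = €50

Shutdown price = min AVC. AVC = 43 - 10Q + Q^2, with vertex at Q = 5 and minimum €18.
ATC = 196/Q + 43 - 10Q + Q^2. Setting dATC/dQ = −196/Q^2 − 10 + 2Q = 0 gives Q = 7 (since 2·7^3 − 10·7^2 = 196).
min ATC = 196/7 + 43 − 10·7 + 7^2 = €50. That is the break-even price.
For €18 ≤ P < €50 the firm produces at a loss; below €18 it shuts down.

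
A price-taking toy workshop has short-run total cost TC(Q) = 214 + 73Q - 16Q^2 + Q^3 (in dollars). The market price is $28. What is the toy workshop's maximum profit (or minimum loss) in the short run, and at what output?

AVC = 73 - 16Q + Q^2 has its minimum $9 at Q = 8; price $28 clears that bar, so the firm operates.
MC = 73 - 32Q + 3Q^2. Setting P = MC and taking the root on the rising branch gives Q* = 9.
TR = 28·9 = 252. TC = 214 + 90 = 304. Profit = 252 − 304 = -$52.
By producing, the firm covers all variable cost plus $162 of fixed cost; shutting down would lose the full $214.

Profit = -$52 at Q = 9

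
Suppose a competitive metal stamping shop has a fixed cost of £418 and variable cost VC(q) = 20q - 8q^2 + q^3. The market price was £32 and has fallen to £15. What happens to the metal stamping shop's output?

Output falls from 6 to 5

MC = 20 - 16q + 3q^2; the shutdown threshold is min AVC = £4 (at q = 4).
With P = £32 above the shutdown price, P = MC gives q = 6.
At P = £15 ≥ min AVC, set P = MC: q = 5. The firm stays open but cuts output.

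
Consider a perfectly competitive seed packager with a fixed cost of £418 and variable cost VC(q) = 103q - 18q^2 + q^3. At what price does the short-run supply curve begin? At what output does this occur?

The firm shuts down when price falls below the minimum of average variable cost. AVC = VC/q = 103 - 18q + q^2.
At the minimum of AVC, MC = AVC. MC = 103 - 36q + 3q^2; setting MC = AVC gives 2q^2 - 18q = 0, so q = 9. min AVC = 22.
For P < £22 the firm produces nothing.

£22 per unit, at q = 9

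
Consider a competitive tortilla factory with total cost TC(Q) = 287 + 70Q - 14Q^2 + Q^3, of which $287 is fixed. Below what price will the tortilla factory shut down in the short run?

$21 per unit

Short-run supply begins at min AVC. From VC = 70Q - 14Q^2 + Q^3, AVC = 70 - 14Q + Q^2.
dAVC/dQ = -14 + 2Q = 0 gives Q = 7. min AVC = 70 - 14·7 + 7^2 = 21.
So the shutdown price is $21.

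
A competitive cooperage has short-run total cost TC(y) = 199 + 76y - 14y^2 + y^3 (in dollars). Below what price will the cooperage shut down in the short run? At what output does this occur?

$27 per unit, at y = 7

Short-run supply begins at min AVC. From VC = 76y - 14y^2 + y^3, AVC = 76 - 14y + y^2.
dAVC/dy = -14 + 2y = 0 gives y = 7. min AVC = 76 - 14·7 + 7^2 = 27.
So the shutdown price is $27.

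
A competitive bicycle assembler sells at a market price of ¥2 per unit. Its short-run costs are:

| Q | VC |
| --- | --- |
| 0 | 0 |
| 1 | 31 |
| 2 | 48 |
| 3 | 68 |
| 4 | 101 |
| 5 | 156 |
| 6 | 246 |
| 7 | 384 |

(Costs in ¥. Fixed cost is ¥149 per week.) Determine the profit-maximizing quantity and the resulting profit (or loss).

Profit at each row (π = 2Q − TC): Q=0: -149; Q=1: -178; Q=2: -193; Q=3: -211; Q=4: -242; Q=5: -295; Q=6: -383; Q=7: -519.
Profit is highest at Q = 0. Equivalently, the lowest AVC in the table is 68/3 ≈ ¥22.67 at Q = 3, and P = ¥2 falls below it — price never covers variable cost, so the firm shuts down and loses only its fixed cost.

Q = 0 (shut down); profit = -¥149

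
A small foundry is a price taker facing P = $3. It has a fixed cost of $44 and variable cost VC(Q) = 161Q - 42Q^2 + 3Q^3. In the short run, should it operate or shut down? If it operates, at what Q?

Variable cost is VC = 161Q - 42Q^2 + 3Q^3, so AVC = VC/Q = 161 - 42Q + 3Q^2 and MC = dTC/dQ = 161 - 84Q + 9Q^2.
The AVC parabola has its vertex at Q = 42/6 = 7, where AVC = 161 - 42·7 + 3·7^2 = $14.
P = $3 lies below min AVC = $14; no output level covers variable cost.
The firm minimizes its loss by shutting down and losing only its fixed cost of $44.

Shut down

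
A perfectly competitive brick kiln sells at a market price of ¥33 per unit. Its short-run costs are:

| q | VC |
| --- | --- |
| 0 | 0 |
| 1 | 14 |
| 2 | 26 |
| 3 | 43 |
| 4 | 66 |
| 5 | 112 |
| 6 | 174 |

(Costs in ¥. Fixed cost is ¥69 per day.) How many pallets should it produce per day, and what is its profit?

Tabulate TR − TC: q=0: -69; q=1: -50; q=2: -29; q=3: -13; q=4: -3; q=5: -16; q=6: -45.
Profit is maximized at q = 4. AVC there is 66/4 = ¥16.50 ≤ P, so producing beats shutting down (which would give -¥69).

q = 4; profit = -¥3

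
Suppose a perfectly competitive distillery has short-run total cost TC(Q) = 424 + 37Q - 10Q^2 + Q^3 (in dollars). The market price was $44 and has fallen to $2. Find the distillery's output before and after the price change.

AVC = 37 - 10Q + Q^2, minimized at Q = 5 where min AVC = $12. MC = 37 - 20Q + 3Q^2.
At P = $44 ≥ min AVC, set P = MC on the rising branch: Q = 7.
At P = $2 < min AVC = $12, price no longer covers variable cost at any output, so the firm shuts down: Q = 0.

Output falls from 7 to 0 (the firm shuts down)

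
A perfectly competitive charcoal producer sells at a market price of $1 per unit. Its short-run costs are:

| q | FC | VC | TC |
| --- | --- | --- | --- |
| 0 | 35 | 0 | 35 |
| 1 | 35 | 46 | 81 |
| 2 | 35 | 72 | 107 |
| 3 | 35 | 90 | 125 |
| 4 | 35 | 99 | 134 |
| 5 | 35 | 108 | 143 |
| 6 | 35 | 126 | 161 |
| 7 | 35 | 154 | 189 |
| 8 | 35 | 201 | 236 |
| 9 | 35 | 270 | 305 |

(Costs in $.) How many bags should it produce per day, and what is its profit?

q = 0 (shut down); profit = -$35

Profit at each row (π = 1q − TC): q=0: -35; q=1: -80; q=2: -105; q=3: -122; q=4: -130; q=5: -138; q=6: -155; q=7: -182; q=8: -228; q=9: -296.
Profit is highest at q = 0. Equivalently, the lowest AVC in the table is 126/6 ≈ $21 at q = 6, and P = $1 falls below it — price never covers variable cost, so the firm shuts down and loses only its fixed cost.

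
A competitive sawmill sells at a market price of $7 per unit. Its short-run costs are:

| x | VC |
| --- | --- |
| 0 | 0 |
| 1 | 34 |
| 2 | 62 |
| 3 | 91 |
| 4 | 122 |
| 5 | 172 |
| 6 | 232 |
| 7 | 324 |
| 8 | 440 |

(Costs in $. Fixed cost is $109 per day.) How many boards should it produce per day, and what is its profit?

Tabulate TR − TC: x=0: -109; x=1: -136; x=2: -157; x=3: -179; x=4: -203; x=5: -246; x=6: -299; x=7: -384; x=8: -493.
Profit is highest at x = 0. Equivalently, the lowest AVC in the table is 91/3 ≈ $30.33 at x = 3, and P = $7 falls below it — price never covers variable cost, so the firm shuts down and loses only its fixed cost.

x = 0 (shut down); profit = -$109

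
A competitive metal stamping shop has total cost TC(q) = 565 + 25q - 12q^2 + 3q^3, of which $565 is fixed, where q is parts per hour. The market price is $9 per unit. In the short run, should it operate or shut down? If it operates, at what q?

Shut down

From TC, MC = TC'(q) = 25 - 24q + 9q^2 and AVC = VC/q = 25 - 12q + 3q^2.
AVC is minimized where dAVC/dq = -12 + 6q = 0, at q = 2; min AVC = 25 - 12·2 + 3·2^2 = $13.
Since P = $9 < min AVC = $13, price fails to cover variable cost at any output.
The firm minimizes its loss by shutting down and losing only its fixed cost of $565.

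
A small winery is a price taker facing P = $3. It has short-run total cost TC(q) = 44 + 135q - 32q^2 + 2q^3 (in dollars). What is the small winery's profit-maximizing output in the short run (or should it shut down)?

Shut down

Strip out fixed cost: VC = 135q - 32q^2 + 2q^3. Then AVC = 135 - 32q + 2q^2 and MC = 135 - 64q + 6q^2.
The AVC parabola has its vertex at q = 32/4 = 8, where AVC = 135 - 32·8 + 2·8^2 = $7.
Since P = $3 < min AVC = $7, price fails to cover variable cost at any output.
The firm minimizes its loss by shutting down and losing only its fixed cost of $44.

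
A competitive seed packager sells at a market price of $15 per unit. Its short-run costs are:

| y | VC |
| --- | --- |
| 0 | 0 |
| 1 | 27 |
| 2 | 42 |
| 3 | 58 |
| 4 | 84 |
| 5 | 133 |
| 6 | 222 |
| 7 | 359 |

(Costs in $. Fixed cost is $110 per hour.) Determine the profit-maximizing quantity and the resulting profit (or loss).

y = 0 (shut down); profit = -$110

Tabulate TR − TC: y=0: -110; y=1: -122; y=2: -122; y=3: -123; y=4: -134; y=5: -168; y=6: -242; y=7: -364.
Profit is highest at y = 0. Equivalently, the lowest AVC in the table is 58/3 ≈ $19.33 at y = 3, and P = $15 falls below it — price never covers variable cost, so the firm shuts down and loses only its fixed cost.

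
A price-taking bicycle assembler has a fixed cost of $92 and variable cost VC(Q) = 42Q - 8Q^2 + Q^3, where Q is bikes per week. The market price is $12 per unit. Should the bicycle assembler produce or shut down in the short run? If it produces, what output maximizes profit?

Shut down

Variable cost is VC = 42Q - 8Q^2 + Q^3, so AVC = VC/Q = 42 - 8Q + Q^2 and MC = dTC/dQ = 42 - 16Q + 3Q^2.
AVC is minimized where dAVC/dQ = -8 + 2Q = 0, at Q = 4; min AVC = 42 - 8·4 + 4^2 = $26.
With P < min AVC ($12 < $26), every unit sold adds to the loss.
Shutting down limits the loss to fixed cost, $92.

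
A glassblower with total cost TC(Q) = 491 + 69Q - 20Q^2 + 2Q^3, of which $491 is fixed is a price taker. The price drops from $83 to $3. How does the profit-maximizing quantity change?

Output falls from 7 to 0 (the firm shuts down)

MC = 69 - 40Q + 6Q^2; the shutdown threshold is min AVC = $19 (at Q = 5).
With P = $83 above the shutdown price, P = MC gives Q = 7.
At P = $3 < min AVC = $19, price no longer covers variable cost at any output, so the firm shuts down: Q = 0.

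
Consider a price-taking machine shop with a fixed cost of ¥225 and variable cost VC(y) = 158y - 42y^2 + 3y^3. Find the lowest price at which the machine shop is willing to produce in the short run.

The firm shuts down when price falls below the minimum of average variable cost. AVC = VC/y = 158 - 42y + 3y^2.
At the minimum of AVC, MC = AVC. MC = 158 - 84y + 9y^2; setting MC = AVC gives 6y^2 - 42y = 0, so y = 7. min AVC = 11.
For P < ¥11 the firm produces nothing.

¥11 per unit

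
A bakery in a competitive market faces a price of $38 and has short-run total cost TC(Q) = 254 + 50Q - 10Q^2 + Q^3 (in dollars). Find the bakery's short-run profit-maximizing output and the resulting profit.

Profit = -$182 at Q = 6

AVC = 50 - 10Q + Q^2 has its minimum $25 at Q = 5; price $38 clears that bar, so the firm operates.
With MC = 50 - 20Q + 3Q^2, P = MC on the upward-sloping part at Q* = 6.
TR = 38·6 = 228. TC = 254 + 156 = 410. Profit = 228 − 410 = -$182.
By producing, the firm covers all variable cost plus $72 of fixed cost; shutting down would lose the full $254.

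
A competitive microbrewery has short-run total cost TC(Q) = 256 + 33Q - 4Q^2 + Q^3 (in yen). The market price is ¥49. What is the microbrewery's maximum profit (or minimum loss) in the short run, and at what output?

AVC = 33 - 4Q + Q^2; min AVC = ¥29 at Q = 2. Since P = ¥49 ≥ min AVC, the firm produces.
With MC = 33 - 8Q + 3Q^2, P = MC on the upward-sloping part at Q* = 4.
TR = 49·4 = 196. TC = 256 + 132 = 388. Profit = 196 − 388 = -¥192.
By producing, the firm covers all variable cost plus ¥64 of fixed cost; shutting down would lose the full ¥256.

Profit = -¥192 at Q = 4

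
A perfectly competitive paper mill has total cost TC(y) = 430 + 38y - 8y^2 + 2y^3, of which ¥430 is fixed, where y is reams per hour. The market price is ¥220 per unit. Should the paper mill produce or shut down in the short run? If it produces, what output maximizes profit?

Produce at y = 7

From TC, MC = TC'(y) = 38 - 16y + 6y^2 and AVC = VC/y = 38 - 8y + 2y^2.
The AVC parabola has its vertex at y = 8/4 = 2, where AVC = 38 - 8·2 + 2·2^2 = ¥30.
P = ¥220 exceeds min AVC = ¥30, so the firm stays open.
Set P = MC: 220 = 38 - 16y + 6y^2 → -182 - 16y + 6y^2 = 0. The roots are y = -13/3 and y = 7; the profit-maximizing output is on the rising part of MC, so y* = 7.
Check: AVC at y = 7 is ¥80 ≤ P, so revenue covers variable cost.
Profit = P·y − TC = 220·7 − 990 = ¥550.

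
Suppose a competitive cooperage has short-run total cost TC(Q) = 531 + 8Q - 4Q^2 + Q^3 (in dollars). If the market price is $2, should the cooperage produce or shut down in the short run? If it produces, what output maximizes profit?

Variable cost is VC = 8Q - 4Q^2 + Q^3, so AVC = VC/Q = 8 - 4Q + Q^2 and MC = dTC/dQ = 8 - 8Q + 3Q^2.
AVC is minimized where dAVC/dQ = -4 + 2Q = 0, at Q = 2; min AVC = 8 - 4·2 + 2^2 = $4.
Since P = $2 < min AVC = $4, price fails to cover variable cost at any output.
Best response: produce nothing and absorb the $531 fixed cost.

Shut down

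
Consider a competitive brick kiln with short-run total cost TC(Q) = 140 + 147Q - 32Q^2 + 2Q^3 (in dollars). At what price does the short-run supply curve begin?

$19 per unit

Short-run supply begins at min AVC. From VC = 147Q - 32Q^2 + 2Q^3, AVC = 147 - 32Q + 2Q^2.
At the minimum of AVC, MC = AVC. MC = 147 - 64Q + 6Q^2; setting MC = AVC gives 4Q^2 - 32Q = 0, so Q = 8. min AVC = 19.
So the shutdown price is $19.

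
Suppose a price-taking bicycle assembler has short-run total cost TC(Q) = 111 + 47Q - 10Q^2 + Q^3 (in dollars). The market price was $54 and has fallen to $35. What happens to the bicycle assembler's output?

Output falls from 7 to 6

AVC = 47 - 10Q + Q^2, minimized at Q = 5 where min AVC = $22. MC = 47 - 20Q + 3Q^2.
At P = $54 ≥ min AVC, set P = MC on the rising branch: Q = 7.
At P = $35 ≥ min AVC, set P = MC: Q = 6. The firm stays open but cuts output.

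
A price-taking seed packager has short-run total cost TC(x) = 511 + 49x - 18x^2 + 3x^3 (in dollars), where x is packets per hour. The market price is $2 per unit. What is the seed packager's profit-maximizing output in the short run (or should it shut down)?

Shut down

From TC, MC = TC'(x) = 49 - 36x + 9x^2 and AVC = VC/x = 49 - 18x + 3x^2.
AVC hits its minimum where MC = AVC, at x = 3, giving min AVC = 49 - 18·3 + 3·3^2 = $22.
P = $2 lies below min AVC = $22; no output level covers variable cost.
Shutting down limits the loss to fixed cost, $511.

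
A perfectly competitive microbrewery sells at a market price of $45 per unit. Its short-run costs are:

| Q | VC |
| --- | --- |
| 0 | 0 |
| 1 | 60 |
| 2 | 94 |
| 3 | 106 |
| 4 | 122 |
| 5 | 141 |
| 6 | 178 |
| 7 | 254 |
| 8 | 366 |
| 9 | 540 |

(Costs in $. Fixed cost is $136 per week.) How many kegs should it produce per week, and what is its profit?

Tabulate TR − TC: Q=0: -136; Q=1: -151; Q=2: -140; Q=3: -107; Q=4: -78; Q=5: -52; Q=6: -44; Q=7: -75; Q=8: -142; Q=9: -271.
Profit is maximized at Q = 6. AVC there is 178/6 = $29.67 ≤ P, so producing beats shutting down (which would give -$136).

Q = 6; profit = -$44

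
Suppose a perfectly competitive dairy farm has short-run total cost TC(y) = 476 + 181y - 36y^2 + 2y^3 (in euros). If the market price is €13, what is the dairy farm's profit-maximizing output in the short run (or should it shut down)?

Shut down

Variable cost is VC = 181y - 36y^2 + 2y^3, so AVC = VC/y = 181 - 36y + 2y^2 and MC = dTC/dy = 181 - 72y + 6y^2.
AVC hits its minimum where MC = AVC, at y = 9, giving min AVC = 181 - 36·9 + 2·9^2 = €19.
Since P = €13 < min AVC = €19, price fails to cover variable cost at any output.
The firm minimizes its loss by shutting down and losing only its fixed cost of €476.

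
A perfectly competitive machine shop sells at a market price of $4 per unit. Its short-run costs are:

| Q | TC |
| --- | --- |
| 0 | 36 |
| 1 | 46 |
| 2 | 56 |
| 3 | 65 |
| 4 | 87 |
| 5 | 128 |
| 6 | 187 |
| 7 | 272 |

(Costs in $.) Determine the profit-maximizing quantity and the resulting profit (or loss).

Compute π = P·Q − TC at each output: Q=0: -36; Q=1: -42; Q=2: -48; Q=3: -53; Q=4: -71; Q=5: -108; Q=6: -163; Q=7: -244.
Profit is highest at Q = 0. Equivalently, the lowest AVC in the table is 29/3 ≈ $9.67 at Q = 3, and P = $4 falls below it — price never covers variable cost, so the firm shuts down and loses only its fixed cost.

Q = 0 (shut down); profit = -$36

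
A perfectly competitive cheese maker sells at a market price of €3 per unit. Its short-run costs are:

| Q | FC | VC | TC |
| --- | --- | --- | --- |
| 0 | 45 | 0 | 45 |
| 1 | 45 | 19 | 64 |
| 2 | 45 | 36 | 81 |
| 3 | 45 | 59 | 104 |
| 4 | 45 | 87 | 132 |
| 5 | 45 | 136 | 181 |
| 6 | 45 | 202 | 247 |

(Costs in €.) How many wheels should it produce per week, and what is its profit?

Tabulate TR − TC: Q=0: -45; Q=1: -61; Q=2: -75; Q=3: -95; Q=4: -120; Q=5: -166; Q=6: -229.
Profit is highest at Q = 0. Equivalently, the lowest AVC in the table is 36/2 ≈ €18 at Q = 2, and P = €3 falls below it — price never covers variable cost, so the firm shuts down and loses only its fixed cost.

Q = 0 (shut down); profit = -€45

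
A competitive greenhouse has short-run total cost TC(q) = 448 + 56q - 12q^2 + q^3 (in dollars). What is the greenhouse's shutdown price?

The shutdown price is the minimum of AVC. VC = 56q - 12q^2 + q^3, so AVC = 56 - 12q + q^2.
At the minimum of AVC, MC = AVC. MC = 56 - 24q + 3q^2; setting MC = AVC gives 2q^2 - 12q = 0, so q = 6. min AVC = 20.
So the shutdown price is $20.

$20 per unit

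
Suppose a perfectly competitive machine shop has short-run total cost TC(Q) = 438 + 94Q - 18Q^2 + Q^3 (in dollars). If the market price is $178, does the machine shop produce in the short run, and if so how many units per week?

Produce at Q = 14

Strip out fixed cost: VC = 94Q - 18Q^2 + Q^3. Then AVC = 94 - 18Q + Q^2 and MC = 94 - 36Q + 3Q^2.
The AVC parabola has its vertex at Q = 18/2 = 9, where AVC = 94 - 18·9 + 9^2 = $13.
Because $178 ≥ $13, revenue can cover variable cost; the firm operates.
P = MC gives -84 - 36Q + 3Q^2 = 0, with roots -2 and 14. Take the larger (rising MC): Q* = 14.
Check: AVC at Q = 14 is $38 ≤ P, so revenue covers variable cost.
Profit = P·Q − TC = 178·14 − 970 = $1522.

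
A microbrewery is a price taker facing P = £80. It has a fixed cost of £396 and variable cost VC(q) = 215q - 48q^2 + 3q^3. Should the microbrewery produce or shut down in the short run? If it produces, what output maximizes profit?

From TC, MC = TC'(q) = 215 - 96q + 9q^2 and AVC = VC/q = 215 - 48q + 3q^2.
AVC hits its minimum where MC = AVC, at q = 8, giving min AVC = 215 - 48·8 + 3·8^2 = £23.
P = £80 exceeds min AVC = £23, so the firm stays open.
Solving P = MC: 135 - 96q + 9q^2 = 0 ⇒ q = 5/3 or 9. On the upward-sloping branch, q* = 9.
Check: AVC at q = 9 is £26 ≤ P, so revenue covers variable cost.
Profit = P·q − TC = 80·9 − 630 = £90.

Produce at q = 9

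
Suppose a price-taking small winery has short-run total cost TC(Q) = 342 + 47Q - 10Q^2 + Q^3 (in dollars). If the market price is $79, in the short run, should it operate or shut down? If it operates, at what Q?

Variable cost is VC = 47Q - 10Q^2 + Q^3, so AVC = VC/Q = 47 - 10Q + Q^2 and MC = dTC/dQ = 47 - 20Q + 3Q^2.
The AVC parabola has its vertex at Q = 10/2 = 5, where AVC = 47 - 10·5 + 5^2 = $22.
P = $79 exceeds min AVC = $22, so the firm stays open.
P = MC gives -32 - 20Q + 3Q^2 = 0, with roots -4/3 and 8. Take the larger (rising MC): Q* = 8.
Check: AVC at Q = 8 is $31 ≤ P, so revenue covers variable cost.
Profit = P·Q − TC = 79·8 − 590 = $42.

Produce at Q = 8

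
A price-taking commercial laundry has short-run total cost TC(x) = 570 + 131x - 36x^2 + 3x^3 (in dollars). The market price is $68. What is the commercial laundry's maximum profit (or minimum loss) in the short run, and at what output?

AVC = 131 - 36x + 3x^2; min AVC = $23 at x = 6. Since P = $68 ≥ min AVC, the firm produces.
MC = 131 - 72x + 9x^2. Setting P = MC and taking the root on the rising branch gives x* = 7.
TR = 68·7 = 476. TC = 570 + 182 = 752. Profit = 476 − 752 = -$276.
Shutting down would mean losing the fixed cost of $570, so operating at a loss of $276 is better by $294.

Profit = -$276 at x = 7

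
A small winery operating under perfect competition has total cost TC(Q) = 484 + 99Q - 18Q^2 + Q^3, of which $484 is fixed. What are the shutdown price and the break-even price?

Shutdown price = min AVC. AVC = 99 - 18Q + Q^2, with vertex at Q = 9 and minimum $18.
ATC = 484/Q + 99 - 18Q + Q^2. Setting dATC/dQ = −484/Q^2 − 18 + 2Q = 0 gives Q = 11 (since 2·11^3 − 18·11^2 = 484).
min ATC = 484/11 + 99 − 18·11 + 11^2 = $66. That is the break-even price.
For $18 ≤ P < $66 the firm produces at a loss; below $18 it shuts down.

Shutdown price = $18; break-even price = $66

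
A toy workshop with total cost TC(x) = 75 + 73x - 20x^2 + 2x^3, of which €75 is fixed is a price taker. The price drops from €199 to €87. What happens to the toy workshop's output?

Output falls from 9 to 7

AVC = 73 - 20x + 2x^2, minimized at x = 5 where min AVC = €23. MC = 73 - 40x + 6x^2.
With P = €199 above the shutdown price, P = MC gives x = 9.
At P = €87 ≥ min AVC, set P = MC: x = 7. The firm stays open but cuts output.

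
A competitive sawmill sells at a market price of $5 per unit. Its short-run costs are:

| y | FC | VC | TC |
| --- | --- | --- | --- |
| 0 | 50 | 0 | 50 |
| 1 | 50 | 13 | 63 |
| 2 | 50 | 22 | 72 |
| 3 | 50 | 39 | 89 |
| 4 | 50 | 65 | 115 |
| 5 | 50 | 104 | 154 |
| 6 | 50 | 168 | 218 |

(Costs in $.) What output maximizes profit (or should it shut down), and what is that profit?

Profit at each row (π = 5y − TC): y=0: -50; y=1: -58; y=2: -62; y=3: -74; y=4: -95; y=5: -129; y=6: -188.
Profit is highest at y = 0. Equivalently, the lowest AVC in the table is 22/2 ≈ $11 at y = 2, and P = $5 falls below it — price never covers variable cost, so the firm shuts down and loses only its fixed cost.

y = 0 (shut down); profit = -$50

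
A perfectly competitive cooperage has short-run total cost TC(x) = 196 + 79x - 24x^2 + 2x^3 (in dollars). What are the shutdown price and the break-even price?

Shutdown price = $7; break-even price = $37

Shutdown price = min AVC. AVC = 79 - 24x + 2x^2, with vertex at x = 6 and minimum $7.
ATC = 196/x + 79 - 24x + 2x^2. Setting dATC/dx = −196/x^2 − 24 + 4x = 0 gives x = 7 (since 4·7^3 − 24·7^2 = 196).
min ATC = 196/7 + 79 − 24·7 + 2·7^2 = $37. That is the break-even price.
Between these two prices the firm operates at a loss; above $37 it earns a profit.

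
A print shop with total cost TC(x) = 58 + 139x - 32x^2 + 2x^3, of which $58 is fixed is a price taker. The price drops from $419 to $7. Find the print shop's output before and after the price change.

AVC = 139 - 32x + 2x^2, minimized at x = 8 where min AVC = $11. MC = 139 - 64x + 6x^2.
At P = $419 ≥ min AVC, set P = MC on the rising branch: x = 14.
At P = $7 < min AVC = $11, price no longer covers variable cost at any output, so the firm shuts down: x = 0.

Output falls from 14 to 0 (the firm shuts down)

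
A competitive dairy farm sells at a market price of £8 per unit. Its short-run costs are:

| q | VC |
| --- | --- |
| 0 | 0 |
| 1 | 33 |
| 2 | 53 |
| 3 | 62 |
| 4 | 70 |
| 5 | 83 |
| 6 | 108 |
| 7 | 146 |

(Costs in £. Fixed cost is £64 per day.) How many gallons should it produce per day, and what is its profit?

q = 0 (shut down); profit = -£64

Profit at each row (π = 8q − TC): q=0: -64; q=1: -89; q=2: -101; q=3: -102; q=4: -102; q=5: -107; q=6: -124; q=7: -154.
Profit is highest at q = 0. Equivalently, the lowest AVC in the table is 83/5 ≈ £16.60 at q = 5, and P = £8 falls below it — price never covers variable cost, so the firm shuts down and loses only its fixed cost.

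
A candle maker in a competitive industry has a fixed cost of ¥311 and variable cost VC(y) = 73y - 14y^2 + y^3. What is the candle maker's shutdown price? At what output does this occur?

Short-run supply begins at min AVC. From VC = 73y - 14y^2 + y^3, AVC = 73 - 14y + y^2.
dAVC/dy = -14 + 2y = 0 gives y = 7. min AVC = 73 - 14·7 + 7^2 = 24.
The firm shuts down for any P below ¥24.

¥24 per unit, at y = 7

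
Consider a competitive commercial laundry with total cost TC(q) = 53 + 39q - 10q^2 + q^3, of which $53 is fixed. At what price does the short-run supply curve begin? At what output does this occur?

$14 per unit, at q = 5

The shutdown price is the minimum of AVC. VC = 39q - 10q^2 + q^3, so AVC = 39 - 10q + q^2.
At the minimum of AVC, MC = AVC. MC = 39 - 20q + 3q^2; setting MC = AVC gives 2q^2 - 10q = 0, so q = 5. min AVC = 14.
The firm shuts down for any P below $14.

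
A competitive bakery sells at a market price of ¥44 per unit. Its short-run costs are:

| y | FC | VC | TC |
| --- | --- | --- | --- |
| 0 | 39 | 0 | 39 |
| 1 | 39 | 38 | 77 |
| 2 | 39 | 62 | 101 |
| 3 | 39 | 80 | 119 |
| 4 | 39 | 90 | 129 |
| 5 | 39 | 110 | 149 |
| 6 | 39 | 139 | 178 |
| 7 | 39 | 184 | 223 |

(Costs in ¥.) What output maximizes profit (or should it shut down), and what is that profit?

y = 6; profit = ¥86

Compute π = P·y − TC at each output: y=0: -39; y=1: -33; y=2: -13; y=3: 13; y=4: 47; y=5: 71; y=6: 86; y=7: 85.
Profit is maximized at y = 6. AVC there is 139/6 = ¥23.17 ≤ P, so producing beats shutting down (which would give -¥39).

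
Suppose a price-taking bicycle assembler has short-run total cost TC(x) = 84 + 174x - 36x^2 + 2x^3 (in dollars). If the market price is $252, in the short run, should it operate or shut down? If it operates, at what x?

Produce at x = 13

Variable cost is VC = 174x - 36x^2 + 2x^3, so AVC = VC/x = 174 - 36x + 2x^2 and MC = dTC/dx = 174 - 72x + 6x^2.
AVC is minimized where dAVC/dx = -36 + 4x = 0, at x = 9; min AVC = 174 - 36·9 + 2·9^2 = $12.
P = $252 exceeds min AVC = $12, so the firm stays open.
P = MC gives -78 - 72x + 6x^2 = 0, with roots -1 and 13. Take the larger (rising MC): x* = 13.
Check: AVC at x = 13 is $44 ≤ P, so revenue covers variable cost.
Profit = P·x − TC = 252·13 − 656 = $2620.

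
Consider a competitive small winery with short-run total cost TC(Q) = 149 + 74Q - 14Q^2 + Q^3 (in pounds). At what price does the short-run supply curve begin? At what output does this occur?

Short-run supply begins at min AVC. From VC = 74Q - 14Q^2 + Q^3, AVC = 74 - 14Q + Q^2.
dAVC/dQ = -14 + 2Q = 0 gives Q = 7. min AVC = 74 - 14·7 + 7^2 = 25.
For P < £25 the firm produces nothing.

£25 per unit, at Q = 7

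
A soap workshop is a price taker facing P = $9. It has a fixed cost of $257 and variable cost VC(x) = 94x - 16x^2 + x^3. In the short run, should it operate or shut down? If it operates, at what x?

Shut down

From TC, MC = TC'(x) = 94 - 32x + 3x^2 and AVC = VC/x = 94 - 16x + x^2.
The AVC parabola has its vertex at x = 16/2 = 8, where AVC = 94 - 16·8 + 8^2 = $30.
With P < min AVC ($9 < $30), every unit sold adds to the loss.
The firm minimizes its loss by shutting down and losing only its fixed cost of $257.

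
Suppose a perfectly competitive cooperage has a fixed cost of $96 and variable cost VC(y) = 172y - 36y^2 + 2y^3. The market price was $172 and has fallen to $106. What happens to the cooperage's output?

MC = 172 - 72y + 6y^2; the shutdown threshold is min AVC = $10 (at y = 9).
With P = $172 above the shutdown price, P = MC gives y = 12.
At P = $106 ≥ min AVC, set P = MC: y = 11. The firm stays open but cuts output.

Output falls from 12 to 11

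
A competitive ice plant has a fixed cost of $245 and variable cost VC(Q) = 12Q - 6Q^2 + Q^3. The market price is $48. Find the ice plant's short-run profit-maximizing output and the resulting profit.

Profit = -$29 at Q = 6

AVC = 12 - 6Q + Q^2 has its minimum $3 at Q = 3; price $48 clears that bar, so the firm operates.
MC = 12 - 12Q + 3Q^2. Setting P = MC and taking the root on the rising branch gives Q* = 6.
TR = 48·6 = 288. TC = 245 + 72 = 317. Profit = 288 − 317 = -$29.
That loss of $29 beats the $245 the firm would lose by shutting down; producing recovers $216 of fixed cost.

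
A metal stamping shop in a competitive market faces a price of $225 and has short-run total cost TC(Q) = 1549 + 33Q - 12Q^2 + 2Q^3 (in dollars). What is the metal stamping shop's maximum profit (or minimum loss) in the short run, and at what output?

Profit = -$269 at Q = 8

AVC = 33 - 12Q + 2Q^2; min AVC = $15 at Q = 3. Since P = $225 ≥ min AVC, the firm produces.
With MC = 33 - 24Q + 6Q^2, P = MC on the upward-sloping part at Q* = 8.
TR = 225·8 = 1800. TC = 1549 + 520 = 2069. Profit = 1800 − 2069 = -$269.
That loss of $269 beats the $1549 the firm would lose by shutting down; producing recovers $1280 of fixed cost.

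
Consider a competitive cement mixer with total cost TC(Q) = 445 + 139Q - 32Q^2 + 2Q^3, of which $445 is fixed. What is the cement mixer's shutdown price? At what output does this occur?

$11 per unit, at Q = 8

Short-run supply begins at min AVC. From VC = 139Q - 32Q^2 + 2Q^3, AVC = 139 - 32Q + 2Q^2.
dAVC/dQ = -32 + 4Q = 0 gives Q = 8. min AVC = 139 - 32·8 + 2·8^2 = 11.
So the shutdown price is $11.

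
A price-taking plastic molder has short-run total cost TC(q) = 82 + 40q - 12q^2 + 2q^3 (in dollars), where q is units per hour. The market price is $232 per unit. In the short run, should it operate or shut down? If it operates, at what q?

From TC, MC = TC'(q) = 40 - 24q + 6q^2 and AVC = VC/q = 40 - 12q + 2q^2.
The AVC parabola has its vertex at q = 12/4 = 3, where AVC = 40 - 12·3 + 2·3^2 = $22.
P = $232 exceeds min AVC = $22, so the firm stays open.
Solving P = MC: -192 - 24q + 6q^2 = 0 ⇒ q = -4 or 8. On the upward-sloping branch, q* = 8.
Check: AVC at q = 8 is $72 ≤ P, so revenue covers variable cost.
Profit = P·q − TC = 232·8 − 658 = $1198.

Produce at q = 8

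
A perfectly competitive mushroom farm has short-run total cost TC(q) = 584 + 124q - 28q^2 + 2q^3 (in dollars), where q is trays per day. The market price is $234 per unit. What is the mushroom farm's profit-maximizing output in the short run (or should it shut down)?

Strip out fixed cost: VC = 124q - 28q^2 + 2q^3. Then AVC = 124 - 28q + 2q^2 and MC = 124 - 56q + 6q^2.
AVC hits its minimum where MC = AVC, at q = 7, giving min AVC = 124 - 28·7 + 2·7^2 = $26.
Because $234 ≥ $26, revenue can cover variable cost; the firm operates.
Set P = MC: 234 = 124 - 56q + 6q^2 → -110 - 56q + 6q^2 = 0. The roots are q = -5/3 and q = 11; the profit-maximizing output is on the rising part of MC, so q* = 11.
Check: AVC at q = 11 is $58 ≤ P, so revenue covers variable cost.
Profit = P·q − TC = 234·11 − 1222 = $1352.

Produce at q = 11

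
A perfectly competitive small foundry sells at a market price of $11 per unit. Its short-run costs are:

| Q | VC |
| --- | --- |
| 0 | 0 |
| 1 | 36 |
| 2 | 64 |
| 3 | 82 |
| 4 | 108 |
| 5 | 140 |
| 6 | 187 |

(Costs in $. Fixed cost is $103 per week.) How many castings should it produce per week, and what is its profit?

Q = 0 (shut down); profit = -$103

Compute π = P·Q − TC at each output: Q=0: -103; Q=1: -128; Q=2: -145; Q=3: -152; Q=4: -167; Q=5: -188; Q=6: -224.
Profit is highest at Q = 0. Equivalently, the lowest AVC in the table is 108/4 ≈ $27 at Q = 4, and P = $11 falls below it — price never covers variable cost, so the firm shuts down and loses only its fixed cost.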